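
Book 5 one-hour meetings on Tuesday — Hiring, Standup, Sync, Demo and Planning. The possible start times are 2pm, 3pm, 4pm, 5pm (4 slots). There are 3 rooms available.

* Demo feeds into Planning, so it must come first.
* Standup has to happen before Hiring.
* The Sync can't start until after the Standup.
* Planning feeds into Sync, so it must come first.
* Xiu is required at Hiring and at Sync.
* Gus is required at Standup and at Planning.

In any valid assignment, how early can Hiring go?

Precedence pushes Hiring to at least 3pm.
Hiring at 3pm is achievable: Standup -> 2pm; Sync -> 4pm; Demo -> 2pm; Planning -> 3pm; Hiring -> 3pm.

3pm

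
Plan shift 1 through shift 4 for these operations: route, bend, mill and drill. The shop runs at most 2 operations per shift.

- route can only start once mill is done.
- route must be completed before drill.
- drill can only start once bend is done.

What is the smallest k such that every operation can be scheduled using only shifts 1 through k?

3 shifts

The precedence chain requires at least 3 distinct shifts.
With at most 2 per shift and 4 operations, at least 2 shifts are needed.
3 works (last occupied shift: shift 3): for example mill=shift 1; drill=shift 3; route=shift 2; bend=shift 1.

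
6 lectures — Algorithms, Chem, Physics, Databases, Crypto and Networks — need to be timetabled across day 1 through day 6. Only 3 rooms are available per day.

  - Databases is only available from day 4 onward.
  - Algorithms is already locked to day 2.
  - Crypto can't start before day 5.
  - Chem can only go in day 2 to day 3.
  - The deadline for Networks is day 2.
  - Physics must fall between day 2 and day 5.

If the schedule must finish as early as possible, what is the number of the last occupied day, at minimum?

day 5

With at most 3 per day and 6 lectures, at least 2 days are needed.
Crypto can't be placed before day 5, so the schedule must run through at least day 5.
5 works (last occupied day: day 5): for example Databases -> day 4, Chem -> day 2, Crypto -> day 5, Physics -> day 2, Networks -> day 1, Algorithms -> day 2.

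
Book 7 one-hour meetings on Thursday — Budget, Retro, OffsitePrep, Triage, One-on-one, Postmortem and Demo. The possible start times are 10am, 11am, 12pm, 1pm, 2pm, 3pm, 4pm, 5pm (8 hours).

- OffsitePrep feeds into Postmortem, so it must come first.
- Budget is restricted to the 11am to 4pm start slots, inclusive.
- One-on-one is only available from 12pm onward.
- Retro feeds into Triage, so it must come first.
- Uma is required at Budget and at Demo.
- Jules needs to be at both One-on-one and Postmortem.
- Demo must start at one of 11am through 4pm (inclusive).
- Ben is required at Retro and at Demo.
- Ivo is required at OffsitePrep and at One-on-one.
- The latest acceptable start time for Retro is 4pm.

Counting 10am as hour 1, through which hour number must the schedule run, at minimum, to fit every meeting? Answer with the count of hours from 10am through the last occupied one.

3

The precedence chain requires at least 2 distinct hours.
One-on-one can't be placed before 12pm — that is hour 3 counting from 10am — so the schedule must run through at least 3 hours.
3 works (last occupied hour: 12pm): for example Postmortem=11am, Demo=12pm, Retro=10am, Triage=11am, OffsitePrep=10am, Budget=11am, One-on-one=12pm.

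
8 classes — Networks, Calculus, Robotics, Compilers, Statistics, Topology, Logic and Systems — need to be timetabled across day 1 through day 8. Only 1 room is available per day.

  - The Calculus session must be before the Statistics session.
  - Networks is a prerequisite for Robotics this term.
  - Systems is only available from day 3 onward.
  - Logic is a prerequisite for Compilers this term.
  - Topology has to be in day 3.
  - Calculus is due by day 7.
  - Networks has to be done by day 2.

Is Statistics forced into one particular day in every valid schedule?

Statistics can be day 4 (e.g. Topology in day 3, Calculus in day 2, Compilers in day 8, Statistics in day 4, Networks in day 1, Robotics in day 6, Logic in day 7, Systems in day 5) or day 5 (e.g. Topology in day 3; Calculus in day 2; Logic in day 7; Statistics in day 5; Systems in day 4; Networks in day 1; Robotics in day 6; Compilers in day 8).

No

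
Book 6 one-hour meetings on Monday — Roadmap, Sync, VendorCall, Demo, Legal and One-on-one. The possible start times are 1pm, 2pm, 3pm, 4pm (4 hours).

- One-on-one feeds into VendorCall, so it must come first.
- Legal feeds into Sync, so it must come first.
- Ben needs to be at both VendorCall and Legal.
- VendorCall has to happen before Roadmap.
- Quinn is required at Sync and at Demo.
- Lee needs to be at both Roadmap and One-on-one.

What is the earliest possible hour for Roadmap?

Precedence pushes Roadmap to at least 3pm.
Roadmap at 3pm is achievable: Roadmap -> 3pm; Legal -> 1pm; VendorCall -> 2pm; Demo -> 1pm; One-on-one -> 1pm; Sync -> 2pm.

3pm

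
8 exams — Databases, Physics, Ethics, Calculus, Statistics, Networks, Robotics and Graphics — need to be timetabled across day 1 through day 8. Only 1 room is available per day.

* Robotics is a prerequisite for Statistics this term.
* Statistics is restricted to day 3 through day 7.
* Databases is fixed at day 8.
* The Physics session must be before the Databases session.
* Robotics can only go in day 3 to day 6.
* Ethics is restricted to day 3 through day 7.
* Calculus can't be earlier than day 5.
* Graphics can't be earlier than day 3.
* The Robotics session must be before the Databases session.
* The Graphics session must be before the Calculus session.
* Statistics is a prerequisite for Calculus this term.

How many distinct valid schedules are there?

30

Splitting on Physics: it can be day 1 (15), day 2 (15). Listing each branch's schedules as (Databases, Ethics, Calculus, Statistics, Networks, Robotics, Graphics) by day number:
Physics=day 1: (8,3,7,5,2,4,6) (8,3,7,6,2,4,5) (8,3,7,6,2,5,4) (8,4,7,5,2,3,6) (8,4,7,6,2,3,5) (8,4,7,6,2,5,3) (8,5,7,4,2,3,6) (8,5,7,6,2,3,4) (8,5,7,6,2,4,3) (8,6,7,4,2,3,5) (8,6,7,5,2,3,4) (8,6,7,5,2,4,3) (8,7,6,4,2,3,5) (8,7,6,5,2,3,4) (8,7,6,5,2,4,3) — 15.
Physics=day 2: (8,3,7,5,1,4,6) (8,3,7,6,1,4,5) (8,3,7,6,1,5,4) (8,4,7,5,1,3,6) (8,4,7,6,1,3,5) (8,4,7,6,1,5,3) (8,5,7,4,1,3,6) (8,5,7,6,1,3,4) (8,5,7,6,1,4,3) (8,6,7,4,1,3,5) (8,6,7,5,1,3,4) (8,6,7,5,1,4,3) (8,7,6,4,1,3,5) (8,7,6,5,1,3,4) (8,7,6,5,1,4,3) — 15.
Summing: 15 + 15 = 30.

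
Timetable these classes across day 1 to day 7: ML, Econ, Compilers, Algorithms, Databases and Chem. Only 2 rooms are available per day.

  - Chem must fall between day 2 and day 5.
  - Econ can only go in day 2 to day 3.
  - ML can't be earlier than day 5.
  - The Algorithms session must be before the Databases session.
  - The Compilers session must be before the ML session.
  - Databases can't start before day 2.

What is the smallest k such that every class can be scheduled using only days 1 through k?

The precedence chain requires at least 2 distinct days.
With at most 2 per day and 6 classes, at least 3 days are needed.
ML can't be placed before day 5, so the schedule must run through at least day 5.
5 works (last occupied day: day 5): for example Compilers=day 1; ML=day 5; Econ=day 2; Algorithms=day 1; Chem=day 3; Databases=day 2.

5 days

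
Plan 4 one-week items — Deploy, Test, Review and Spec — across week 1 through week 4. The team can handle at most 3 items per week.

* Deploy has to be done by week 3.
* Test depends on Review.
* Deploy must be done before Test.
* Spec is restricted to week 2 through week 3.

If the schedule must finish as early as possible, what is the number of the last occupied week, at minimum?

The precedence chain requires at least 2 distinct weeks.
With at most 3 per week and 4 tasks, at least 2 weeks are needed.
2 works (last occupied week: week 2): for example Review -> week 1, Deploy -> week 1, Test -> week 2, Spec -> week 2.

week 2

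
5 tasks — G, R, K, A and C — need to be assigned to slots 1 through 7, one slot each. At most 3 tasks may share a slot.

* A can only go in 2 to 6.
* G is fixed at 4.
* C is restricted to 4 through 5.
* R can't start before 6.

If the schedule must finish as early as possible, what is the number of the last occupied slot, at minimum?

slot 6

With at most 3 per slot and 5 tasks, at least 2 slots are needed.
R can't be placed before 6, so the schedule must run through at least slot 6.
6 works (last occupied slot: 6): for example C -> 4; A -> 2; R -> 6; K -> 1; G -> 4.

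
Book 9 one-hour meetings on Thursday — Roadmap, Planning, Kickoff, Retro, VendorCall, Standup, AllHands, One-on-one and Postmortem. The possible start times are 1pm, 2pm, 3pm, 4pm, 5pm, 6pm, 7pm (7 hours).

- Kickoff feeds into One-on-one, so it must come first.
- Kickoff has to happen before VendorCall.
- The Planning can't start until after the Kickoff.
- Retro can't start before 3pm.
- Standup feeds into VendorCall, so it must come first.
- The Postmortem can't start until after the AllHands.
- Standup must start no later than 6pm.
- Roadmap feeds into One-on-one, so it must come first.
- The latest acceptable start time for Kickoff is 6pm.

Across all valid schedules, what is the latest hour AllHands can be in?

6pm

Downstream work caps AllHands at 6pm.
AllHands at 6pm is achievable: VendorCall in 2pm; Planning in 2pm; Postmortem in 7pm; Standup in 1pm; One-on-one in 2pm; Retro in 3pm; Kickoff in 1pm; AllHands in 6pm; Roadmap in 1pm.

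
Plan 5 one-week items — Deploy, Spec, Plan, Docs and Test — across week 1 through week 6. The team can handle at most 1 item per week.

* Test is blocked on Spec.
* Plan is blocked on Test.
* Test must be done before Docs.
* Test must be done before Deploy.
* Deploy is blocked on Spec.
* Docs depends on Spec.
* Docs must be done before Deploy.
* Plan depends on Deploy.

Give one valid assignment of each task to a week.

Test=week 2, Spec=week 1, Docs=week 3, Deploy=week 4, Plan=week 5

Checking: Test(week 2) before Deploy(week 4); Deploy(week 4) before Plan(week 5); Spec(week 1) before Docs(week 3); Docs(week 3) before Deploy(week 4); Test(week 2) before Plan(week 5); Spec(week 1) before Test(week 2); Spec(week 1) before Deploy(week 4); Test(week 2) before Docs(week 3); max 1 per week (cap 1).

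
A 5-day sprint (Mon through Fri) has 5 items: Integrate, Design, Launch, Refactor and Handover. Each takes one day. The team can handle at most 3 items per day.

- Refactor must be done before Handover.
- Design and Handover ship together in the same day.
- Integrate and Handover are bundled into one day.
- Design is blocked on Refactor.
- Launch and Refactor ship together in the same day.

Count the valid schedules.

Splitting on Integrate: it can be Tue (1), Wed (2), Thu (3), Fri (4). Listing each branch's schedules as (Design, Launch, Refactor, Handover):
Integrate=Tue: (Tue,Mon,Mon,Tue) — 1.
Integrate=Wed: (Wed,Mon,Mon,Wed) (Wed,Tue,Tue,Wed) — 2.
Integrate=Thu: (Thu,Mon,Mon,Thu) (Thu,Tue,Tue,Thu) (Thu,Wed,Wed,Thu) — 3.
Integrate=Fri: (Fri,Mon,Mon,Fri) (Fri,Tue,Tue,Fri) (Fri,Wed,Wed,Fri) (Fri,Thu,Thu,Fri) — 4.
Summing: 1 + 2 + 3 + 4 = 10.

10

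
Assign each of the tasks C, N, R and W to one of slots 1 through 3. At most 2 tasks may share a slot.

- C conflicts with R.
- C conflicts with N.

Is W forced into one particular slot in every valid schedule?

W can be 1 (e.g. N=2; R=2; C=1; W=1) or 2 (e.g. N -> 2, R -> 3, W -> 2, C -> 1).

No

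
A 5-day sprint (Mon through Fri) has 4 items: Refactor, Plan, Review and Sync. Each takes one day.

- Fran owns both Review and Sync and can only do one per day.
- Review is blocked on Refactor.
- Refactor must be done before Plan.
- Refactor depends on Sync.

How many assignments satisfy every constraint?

Splitting on Refactor: it can be Tue (9), Wed (8), Thu (3). Listing each branch's schedules as (Plan, Review, Sync):
Refactor=Tue: (Wed,Wed,Mon) (Wed,Thu,Mon) (Wed,Fri,Mon) (Thu,Wed,Mon) (Thu,Thu,Mon) (Thu,Fri,Mon) (Fri,Wed,Mon) (Fri,Thu,Mon) (Fri,Fri,Mon) — 9.
Refactor=Wed: (Thu,Thu,Mon) (Thu,Thu,Tue) (Thu,Fri,Mon) (Thu,Fri,Tue) (Fri,Thu,Mon) (Fri,Thu,Tue) (Fri,Fri,Mon) (Fri,Fri,Tue) — 8.
Refactor=Thu: (Fri,Fri,Mon) (Fri,Fri,Tue) (Fri,Fri,Wed) — 3.
Summing: 9 + 8 + 3 = 20.

20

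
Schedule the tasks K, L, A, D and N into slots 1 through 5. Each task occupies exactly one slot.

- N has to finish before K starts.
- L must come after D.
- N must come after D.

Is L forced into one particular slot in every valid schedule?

L can be 2 (e.g. A -> 1, K -> 3, D -> 1, L -> 2, N -> 2) or 3 (e.g. L=3, N=2, A=1, D=1, K=3).

No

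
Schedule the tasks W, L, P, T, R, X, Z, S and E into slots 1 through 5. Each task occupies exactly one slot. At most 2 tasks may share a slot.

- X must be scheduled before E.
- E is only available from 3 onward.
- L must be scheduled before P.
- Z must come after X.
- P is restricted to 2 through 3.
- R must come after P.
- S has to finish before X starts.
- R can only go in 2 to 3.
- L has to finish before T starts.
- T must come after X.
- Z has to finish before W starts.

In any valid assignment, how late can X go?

3

Precedence pushes X to at least 2; downstream work caps X at 3.
X at 3 is achievable: P=2, T=5, W=5, R=3, E=4, X=3, L=1, Z=4, S=1.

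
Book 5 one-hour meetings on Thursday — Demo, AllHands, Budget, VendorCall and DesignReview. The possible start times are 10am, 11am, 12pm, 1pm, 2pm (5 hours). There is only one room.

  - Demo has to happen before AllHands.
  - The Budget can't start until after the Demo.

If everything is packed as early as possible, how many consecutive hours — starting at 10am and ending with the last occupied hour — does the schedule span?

The precedence chain requires at least 2 distinct hours.
With at most 1 per hour and 5 meetings, at least 5 hours are needed.
5 works (last occupied hour: 2pm): for example AllHands -> 11am, DesignReview -> 2pm, Demo -> 10am, Budget -> 12pm, VendorCall -> 1pm.

5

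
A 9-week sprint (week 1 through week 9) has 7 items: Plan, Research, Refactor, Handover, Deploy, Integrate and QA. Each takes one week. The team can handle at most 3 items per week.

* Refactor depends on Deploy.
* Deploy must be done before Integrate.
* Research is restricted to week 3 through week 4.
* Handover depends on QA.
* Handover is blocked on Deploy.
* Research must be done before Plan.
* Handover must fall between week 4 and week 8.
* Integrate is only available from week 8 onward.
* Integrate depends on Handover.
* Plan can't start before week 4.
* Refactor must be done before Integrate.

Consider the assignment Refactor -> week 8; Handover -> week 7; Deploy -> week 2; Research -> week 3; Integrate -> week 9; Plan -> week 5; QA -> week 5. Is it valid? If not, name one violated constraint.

Plan can't start before week 4 — holds.
Research is restricted to week 3 through week 4 — holds.
Refactor depends on Deploy — holds.
Integrate is only available from week 8 onward — holds.
Handover must fall between week 4 and week 8 — holds.
Handover is blocked on Deploy — holds.
The team can handle at most 3 items per week — holds.
Deploy must be done before Integrate — holds.
Research must be done before Plan — holds.
Handover depends on QA — holds.
Refactor must be done before Integrate — holds.
Integrate depends on Handover — holds.

Yes, all constraints hold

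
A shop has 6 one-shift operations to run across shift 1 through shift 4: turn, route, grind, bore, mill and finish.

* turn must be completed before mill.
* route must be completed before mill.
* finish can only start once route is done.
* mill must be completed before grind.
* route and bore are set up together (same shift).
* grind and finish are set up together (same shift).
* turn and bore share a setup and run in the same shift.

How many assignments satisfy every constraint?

4

Enumerating: finish in shift 3, bore in shift 1, grind in shift 3, route in shift 1, turn in shift 1, mill in shift 2 | route=shift 1; mill=shift 2; turn=shift 1; grind=shift 4; bore=shift 1; finish=shift 4 | bore in shift 1, finish in shift 4, turn in shift 1, grind in shift 4, route in shift 1, mill in shift 3 | bore=shift 2; turn=shift 2; mill=shift 3; finish=shift 4; route=shift 2; grind=shift 4.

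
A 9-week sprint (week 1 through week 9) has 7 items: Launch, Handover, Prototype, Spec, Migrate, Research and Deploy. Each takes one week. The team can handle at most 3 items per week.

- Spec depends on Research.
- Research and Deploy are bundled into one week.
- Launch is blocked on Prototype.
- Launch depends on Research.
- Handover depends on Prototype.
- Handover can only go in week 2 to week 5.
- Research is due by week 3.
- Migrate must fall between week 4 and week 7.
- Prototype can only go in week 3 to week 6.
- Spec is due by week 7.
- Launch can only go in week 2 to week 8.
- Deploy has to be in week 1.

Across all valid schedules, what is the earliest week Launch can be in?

Launch is available from week 2; precedence pushes Launch to at least week 4; Launch's own window allows nothing later than week 8.
Launch at week 4 is achievable: Spec in week 2; Deploy in week 1; Launch in week 4; Prototype in week 3; Research in week 1; Handover in week 4; Migrate in week 4.

week 4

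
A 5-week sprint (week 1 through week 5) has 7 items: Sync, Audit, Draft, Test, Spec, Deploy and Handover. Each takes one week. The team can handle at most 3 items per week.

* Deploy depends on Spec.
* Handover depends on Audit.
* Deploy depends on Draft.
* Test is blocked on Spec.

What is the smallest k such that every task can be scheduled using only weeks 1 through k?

The precedence chain requires at least 2 distinct weeks.
With at most 3 per week and 7 tasks, at least 3 weeks are needed.
3 works (last occupied week: week 3): for example Audit -> week 1; Test -> week 2; Handover -> week 2; Sync -> week 3; Deploy -> week 2; Spec -> week 1; Draft -> week 1.

3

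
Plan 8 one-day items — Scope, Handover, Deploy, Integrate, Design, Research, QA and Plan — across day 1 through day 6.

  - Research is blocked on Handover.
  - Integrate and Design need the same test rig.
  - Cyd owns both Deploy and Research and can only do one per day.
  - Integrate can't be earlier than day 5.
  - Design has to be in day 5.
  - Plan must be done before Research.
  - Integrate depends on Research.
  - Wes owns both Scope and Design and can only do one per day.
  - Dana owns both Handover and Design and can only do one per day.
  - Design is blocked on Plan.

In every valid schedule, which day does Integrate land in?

day 6

Integrate's window is day 5–day 6.
Design is fixed at day 5, and Integrate can't share a day with Design.
So Integrate must be day 6.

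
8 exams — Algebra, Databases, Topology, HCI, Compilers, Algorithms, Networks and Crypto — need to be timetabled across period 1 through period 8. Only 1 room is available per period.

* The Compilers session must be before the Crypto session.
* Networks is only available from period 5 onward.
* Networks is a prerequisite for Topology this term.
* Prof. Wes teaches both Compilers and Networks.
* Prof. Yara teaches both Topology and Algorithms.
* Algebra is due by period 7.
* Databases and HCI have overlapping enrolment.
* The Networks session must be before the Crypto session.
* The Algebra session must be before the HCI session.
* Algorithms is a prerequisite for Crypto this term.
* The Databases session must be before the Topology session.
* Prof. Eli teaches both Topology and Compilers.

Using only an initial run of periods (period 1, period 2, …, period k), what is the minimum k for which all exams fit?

The precedence chain requires at least 2 distinct periods.
With at most 1 per period and 8 exams, at least 8 periods are needed.
Propagating the time windows through the other constraints, Topology can't land before period 6, so the schedule must run through at least period 6.
8 works (last occupied period: period 8): for example Crypto -> period 6, Networks -> period 5, Topology -> period 7, Databases -> period 2, Algorithms -> period 4, Algebra -> period 1, HCI -> period 8, Compilers -> period 3.

8 periods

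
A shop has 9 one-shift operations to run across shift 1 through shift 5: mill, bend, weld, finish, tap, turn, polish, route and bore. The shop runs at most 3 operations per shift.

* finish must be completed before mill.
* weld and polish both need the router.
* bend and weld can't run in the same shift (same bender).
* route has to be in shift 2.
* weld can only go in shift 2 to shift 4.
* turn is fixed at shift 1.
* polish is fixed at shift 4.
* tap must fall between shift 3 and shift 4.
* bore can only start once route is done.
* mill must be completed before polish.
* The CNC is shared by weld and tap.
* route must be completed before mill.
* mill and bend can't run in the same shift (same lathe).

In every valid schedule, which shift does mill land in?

shift 3

route is fixed at shift 2 and must come before mill, so mill is at least shift 3.
polish is fixed at shift 4 and must come after mill, so mill is at most shift 3.
So mill must be shift 3.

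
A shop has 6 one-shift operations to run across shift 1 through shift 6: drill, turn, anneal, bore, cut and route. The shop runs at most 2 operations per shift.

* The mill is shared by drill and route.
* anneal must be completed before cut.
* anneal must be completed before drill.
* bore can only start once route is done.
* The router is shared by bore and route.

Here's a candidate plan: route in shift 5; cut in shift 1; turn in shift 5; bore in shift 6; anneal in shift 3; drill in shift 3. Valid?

No — it violates: anneal must be completed before cut

anneal must be completed before drill — violated.
The mill is shared by drill and route — holds.
The router is shared by bore and route — holds.
anneal must be completed before cut — violated.
bore can only start once route is done — holds.
The shop runs at most 2 operations per shift — holds.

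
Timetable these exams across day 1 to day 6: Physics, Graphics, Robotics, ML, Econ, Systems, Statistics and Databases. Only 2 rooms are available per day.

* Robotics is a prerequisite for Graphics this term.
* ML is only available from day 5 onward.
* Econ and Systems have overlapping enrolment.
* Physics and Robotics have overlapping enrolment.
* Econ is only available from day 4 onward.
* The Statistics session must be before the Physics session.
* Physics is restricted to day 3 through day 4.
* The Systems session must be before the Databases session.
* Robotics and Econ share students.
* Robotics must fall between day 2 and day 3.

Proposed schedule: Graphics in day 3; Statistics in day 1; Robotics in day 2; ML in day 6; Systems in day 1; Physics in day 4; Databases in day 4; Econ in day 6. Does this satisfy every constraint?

Econ and Systems have overlapping enrolment — holds.
Econ is only available from day 4 onward — holds.
Robotics must fall between day 2 and day 3 — holds.
Robotics and Econ share students — holds.
The Systems session must be before the Databases session — holds.
ML is only available from day 5 onward — holds.
Only 2 rooms are available per day — holds.
The Statistics session must be before the Physics session — holds.
Robotics is a prerequisite for Graphics this term — holds.
Physics is restricted to day 3 through day 4 — holds.
Physics and Robotics have overlapping enrolment — holds.

Yes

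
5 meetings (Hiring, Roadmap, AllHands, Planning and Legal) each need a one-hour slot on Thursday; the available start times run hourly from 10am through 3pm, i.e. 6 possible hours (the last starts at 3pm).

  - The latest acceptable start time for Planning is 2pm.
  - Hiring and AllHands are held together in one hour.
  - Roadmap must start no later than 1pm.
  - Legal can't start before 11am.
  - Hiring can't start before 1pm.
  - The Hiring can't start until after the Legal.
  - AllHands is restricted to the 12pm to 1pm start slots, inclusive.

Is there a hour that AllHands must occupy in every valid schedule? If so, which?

1pm

AllHands is available from 12pm; AllHands must be in the same hour as Hiring, which can't be before 1pm, so AllHands is at least 1pm; AllHands's own window allows nothing later than 1pm.
So AllHands is pinned to 1pm.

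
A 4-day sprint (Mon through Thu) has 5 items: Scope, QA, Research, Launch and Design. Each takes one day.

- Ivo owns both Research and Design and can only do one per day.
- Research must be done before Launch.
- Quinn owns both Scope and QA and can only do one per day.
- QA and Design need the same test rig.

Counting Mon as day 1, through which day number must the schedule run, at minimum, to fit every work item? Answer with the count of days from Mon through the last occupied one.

The precedence chain requires at least 2 distinct days.
2 works (last occupied day: Tue): for example Scope -> Tue; Design -> Tue; QA -> Mon; Launch -> Tue; Research -> Mon.

2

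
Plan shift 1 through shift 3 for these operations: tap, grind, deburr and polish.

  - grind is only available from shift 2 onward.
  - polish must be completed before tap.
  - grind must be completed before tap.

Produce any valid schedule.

deburr -> shift 1, grind -> shift 2, tap -> shift 3, polish -> shift 1

Checking: grind(shift 2) before tap(shift 3); polish(shift 1) before tap(shift 3); grind=shift 2 in [shift 2,shift 3].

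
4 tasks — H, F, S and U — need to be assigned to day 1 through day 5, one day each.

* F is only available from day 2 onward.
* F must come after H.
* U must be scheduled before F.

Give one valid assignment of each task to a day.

F -> day 2, S -> day 1, H -> day 1, U -> day 1

Checking: U(day 1) before F(day 2); H(day 1) before F(day 2); F=day 2 in [day 2,day 5].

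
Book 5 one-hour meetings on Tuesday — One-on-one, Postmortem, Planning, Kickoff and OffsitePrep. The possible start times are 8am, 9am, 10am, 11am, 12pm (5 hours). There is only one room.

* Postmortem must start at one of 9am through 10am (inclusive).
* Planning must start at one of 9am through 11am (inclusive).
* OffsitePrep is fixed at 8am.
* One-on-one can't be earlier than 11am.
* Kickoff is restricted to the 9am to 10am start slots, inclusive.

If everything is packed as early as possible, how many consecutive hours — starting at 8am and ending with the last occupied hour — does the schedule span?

5

With at most 1 per hour and 5 meetings, at least 5 hours are needed.
One-on-one can't be placed before 11am — that is hour 4 counting from 8am — so the schedule must run through at least 4 hours.
5 works (last occupied hour: 12pm): for example Postmortem in 9am; One-on-one in 12pm; OffsitePrep in 8am; Planning in 11am; Kickoff in 10am.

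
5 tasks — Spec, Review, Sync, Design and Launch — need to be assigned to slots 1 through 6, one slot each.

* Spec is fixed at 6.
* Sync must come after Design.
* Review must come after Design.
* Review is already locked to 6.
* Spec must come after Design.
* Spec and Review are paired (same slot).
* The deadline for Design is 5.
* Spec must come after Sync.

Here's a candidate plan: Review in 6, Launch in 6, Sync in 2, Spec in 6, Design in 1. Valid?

Yes

Review is already locked to 6 — holds.
Sync must come after Design — holds.
Spec must come after Sync — holds.
Spec must come after Design — holds.
Spec is fixed at 6 — holds.
Spec and Review are paired (same slot) — holds.
The deadline for Design is 5 — holds.
Review must come after Design — holds.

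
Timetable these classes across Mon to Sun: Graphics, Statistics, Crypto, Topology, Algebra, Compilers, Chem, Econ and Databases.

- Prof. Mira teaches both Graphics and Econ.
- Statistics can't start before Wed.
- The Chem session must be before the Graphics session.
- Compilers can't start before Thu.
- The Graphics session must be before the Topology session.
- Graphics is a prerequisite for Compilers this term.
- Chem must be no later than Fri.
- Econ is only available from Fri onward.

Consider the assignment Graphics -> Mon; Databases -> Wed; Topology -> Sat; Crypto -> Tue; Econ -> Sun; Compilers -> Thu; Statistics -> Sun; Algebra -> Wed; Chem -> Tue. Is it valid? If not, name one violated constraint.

Invalid. The Chem session must be before the Graphics session.

Chem must be no later than Fri — holds.
Graphics is a prerequisite for Compilers this term — holds.
The Graphics session must be before the Topology session — holds.
Econ is only available from Fri onward — holds.
Compilers can't start before Thu — holds.
Prof. Mira teaches both Graphics and Econ — holds.
Statistics can't start before Wed — holds.
The Chem session must be before the Graphics session — violated.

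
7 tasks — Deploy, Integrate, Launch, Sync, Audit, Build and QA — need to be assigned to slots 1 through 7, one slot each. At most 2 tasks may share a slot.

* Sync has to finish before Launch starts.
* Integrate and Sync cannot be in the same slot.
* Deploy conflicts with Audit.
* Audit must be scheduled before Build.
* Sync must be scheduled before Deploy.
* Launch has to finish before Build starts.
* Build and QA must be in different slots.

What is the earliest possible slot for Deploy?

2

Precedence pushes Deploy to at least 2.
Deploy at 2 is achievable: QA -> 4; Sync -> 1; Audit -> 1; Integrate -> 3; Launch -> 2; Build -> 3; Deploy -> 2.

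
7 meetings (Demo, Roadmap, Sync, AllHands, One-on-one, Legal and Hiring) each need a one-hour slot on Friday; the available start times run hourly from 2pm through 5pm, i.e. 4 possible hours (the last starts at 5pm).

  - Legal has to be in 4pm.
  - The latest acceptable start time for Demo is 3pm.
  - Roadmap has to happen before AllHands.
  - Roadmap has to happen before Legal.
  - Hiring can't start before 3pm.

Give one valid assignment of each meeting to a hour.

One-on-one in 2pm, Roadmap in 2pm, Legal in 4pm, Hiring in 3pm, AllHands in 3pm, Demo in 2pm, Sync in 2pm

Checking: Roadmap(2pm) before Legal(4pm); Roadmap(2pm) before AllHands(3pm); Demo=2pm in [2pm,3pm]; Hiring=3pm in [3pm,5pm]; Legal=4pm in [4pm,4pm].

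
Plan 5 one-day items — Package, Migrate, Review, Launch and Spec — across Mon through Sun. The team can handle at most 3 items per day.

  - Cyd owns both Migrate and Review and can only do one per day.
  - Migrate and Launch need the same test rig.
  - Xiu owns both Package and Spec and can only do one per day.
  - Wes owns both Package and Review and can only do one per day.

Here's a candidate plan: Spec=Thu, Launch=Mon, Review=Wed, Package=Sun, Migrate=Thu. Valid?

Yes, all constraints hold

Wes owns both Package and Review and can only do one per day — holds.
Migrate and Launch need the same test rig — holds.
The team can handle at most 3 items per day — holds.
Cyd owns both Migrate and Review and can only do one per day — holds.
Xiu owns both Package and Spec and can only do one per day — holds.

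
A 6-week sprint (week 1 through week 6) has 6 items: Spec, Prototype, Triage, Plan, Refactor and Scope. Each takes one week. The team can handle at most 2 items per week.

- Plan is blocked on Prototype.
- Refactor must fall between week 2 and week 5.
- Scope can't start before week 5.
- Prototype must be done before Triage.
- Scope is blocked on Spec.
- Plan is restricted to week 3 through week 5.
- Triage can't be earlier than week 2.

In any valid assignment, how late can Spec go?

Downstream work caps Spec at week 5.
Spec at week 5 is achievable: Triage -> week 2; Prototype -> week 1; Refactor -> week 2; Spec -> week 5; Plan -> week 3; Scope -> week 6.

week 5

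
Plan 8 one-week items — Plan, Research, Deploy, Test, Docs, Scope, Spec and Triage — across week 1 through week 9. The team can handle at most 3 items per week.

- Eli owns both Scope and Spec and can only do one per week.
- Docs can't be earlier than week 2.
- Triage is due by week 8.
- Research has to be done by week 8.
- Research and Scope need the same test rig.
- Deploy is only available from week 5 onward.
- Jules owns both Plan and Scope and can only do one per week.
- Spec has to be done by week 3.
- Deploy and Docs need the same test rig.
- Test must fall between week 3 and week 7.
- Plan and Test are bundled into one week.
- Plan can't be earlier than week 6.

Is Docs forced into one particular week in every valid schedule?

No

Docs can be week 2 (e.g. Test=week 6, Deploy=week 5, Spec=week 1, Scope=week 2, Docs=week 2, Research=week 1, Triage=week 1, Plan=week 6) or week 3 (e.g. Docs=week 3, Plan=week 6, Spec=week 1, Deploy=week 5, Triage=week 1, Research=week 1, Scope=week 2, Test=week 6).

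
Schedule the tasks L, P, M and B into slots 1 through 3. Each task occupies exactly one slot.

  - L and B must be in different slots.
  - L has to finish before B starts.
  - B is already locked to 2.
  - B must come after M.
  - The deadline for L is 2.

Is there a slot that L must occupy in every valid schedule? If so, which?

L's window is 1–2.
B is fixed at 2, and L can't share a slot with B.
So L must be 1.

1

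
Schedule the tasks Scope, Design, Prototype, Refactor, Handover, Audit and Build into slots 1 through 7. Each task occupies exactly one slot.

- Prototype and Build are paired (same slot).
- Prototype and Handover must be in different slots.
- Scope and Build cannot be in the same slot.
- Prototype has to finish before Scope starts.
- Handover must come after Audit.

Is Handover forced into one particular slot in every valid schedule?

No

Handover can be 2 (e.g. Design=1; Prototype=1; Handover=2; Audit=1; Build=1; Scope=2; Refactor=1) or 3 (e.g. Handover=3; Scope=2; Design=1; Audit=1; Build=1; Refactor=1; Prototype=1).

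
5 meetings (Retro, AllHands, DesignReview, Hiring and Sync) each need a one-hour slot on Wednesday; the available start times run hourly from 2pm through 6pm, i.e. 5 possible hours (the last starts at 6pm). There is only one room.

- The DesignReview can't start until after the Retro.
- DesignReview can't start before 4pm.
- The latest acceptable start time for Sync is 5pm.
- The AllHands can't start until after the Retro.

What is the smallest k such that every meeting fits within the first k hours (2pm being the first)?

5 hours

The precedence chain requires at least 2 distinct hours.
With at most 1 per hour and 5 meetings, at least 5 hours are needed.
DesignReview can't be placed before 4pm — that is hour 3 counting from 2pm — so the schedule must run through at least 3 hours.
5 works (last occupied hour: 6pm): for example Retro in 3pm, Hiring in 6pm, Sync in 2pm, DesignReview in 4pm, AllHands in 5pm.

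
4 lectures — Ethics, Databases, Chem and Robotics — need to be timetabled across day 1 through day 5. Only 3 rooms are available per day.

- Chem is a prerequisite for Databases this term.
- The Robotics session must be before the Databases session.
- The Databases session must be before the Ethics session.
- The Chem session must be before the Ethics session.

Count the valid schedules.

20

Splitting on Ethics: it can be day 3 (1), day 4 (5), day 5 (14). Listing each branch's schedules as (Databases, Chem, Robotics) by day number:
Ethics=day 3: (2,1,1) — 1.
Ethics=day 4: (2,1,1) (3,1,1) (3,1,2) (3,2,1) (3,2,2) — 5.
Ethics=day 5: (2,1,1) (3,1,1) (3,1,2) (3,2,1) (3,2,2) (4,1,1) (4,1,2) (4,1,3) (4,2,1) (4,2,2) (4,2,3) (4,3,1) (4,3,2) (4,3,3) — 14.
Summing: 1 + 5 + 14 = 20.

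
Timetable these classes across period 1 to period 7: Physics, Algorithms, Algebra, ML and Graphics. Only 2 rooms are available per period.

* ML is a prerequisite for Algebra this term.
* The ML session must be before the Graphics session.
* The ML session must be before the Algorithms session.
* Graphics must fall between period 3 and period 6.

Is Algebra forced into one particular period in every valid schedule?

Algebra can be period 2 (e.g. Graphics=period 3, Algorithms=period 2, ML=period 1, Algebra=period 2, Physics=period 1) or period 3 (e.g. Algorithms in period 2, ML in period 1, Physics in period 1, Graphics in period 3, Algebra in period 3).

No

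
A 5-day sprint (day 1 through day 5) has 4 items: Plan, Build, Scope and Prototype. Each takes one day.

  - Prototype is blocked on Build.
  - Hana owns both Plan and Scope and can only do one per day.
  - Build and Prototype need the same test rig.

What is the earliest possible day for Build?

Downstream work caps Build at day 4.
Build at day 1 is achievable: Prototype in day 2; Plan in day 1; Build in day 1; Scope in day 2.

day 1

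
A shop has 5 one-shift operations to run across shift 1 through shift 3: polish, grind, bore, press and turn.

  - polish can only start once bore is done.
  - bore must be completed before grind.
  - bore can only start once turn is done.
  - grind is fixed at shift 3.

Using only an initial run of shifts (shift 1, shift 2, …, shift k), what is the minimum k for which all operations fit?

The precedence chain requires at least 3 distinct shifts.
3 works (last occupied shift: shift 3): for example grind in shift 3; polish in shift 3; press in shift 1; turn in shift 1; bore in shift 2.

3 shifts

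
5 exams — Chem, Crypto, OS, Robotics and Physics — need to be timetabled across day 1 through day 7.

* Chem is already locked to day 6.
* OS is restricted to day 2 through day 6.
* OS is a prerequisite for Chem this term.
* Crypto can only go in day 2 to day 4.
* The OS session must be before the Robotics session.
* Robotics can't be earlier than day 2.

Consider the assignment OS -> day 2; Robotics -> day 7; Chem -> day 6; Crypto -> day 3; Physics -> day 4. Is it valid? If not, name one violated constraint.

Crypto can only go in day 2 to day 4 — holds.
Chem is already locked to day 6 — holds.
OS is a prerequisite for Chem this term — holds.
Robotics can't be earlier than day 2 — holds.
OS is restricted to day 2 through day 6 — holds.
The OS session must be before the Robotics session — holds.

Yes, all constraints hold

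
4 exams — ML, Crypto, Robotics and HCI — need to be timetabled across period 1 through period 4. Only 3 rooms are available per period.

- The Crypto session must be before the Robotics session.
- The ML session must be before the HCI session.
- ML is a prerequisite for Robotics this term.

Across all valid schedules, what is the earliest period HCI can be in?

Precedence pushes HCI to at least period 2.
HCI at period 2 is achievable: ML -> period 1; Crypto -> period 1; HCI -> period 2; Robotics -> period 2.

period 2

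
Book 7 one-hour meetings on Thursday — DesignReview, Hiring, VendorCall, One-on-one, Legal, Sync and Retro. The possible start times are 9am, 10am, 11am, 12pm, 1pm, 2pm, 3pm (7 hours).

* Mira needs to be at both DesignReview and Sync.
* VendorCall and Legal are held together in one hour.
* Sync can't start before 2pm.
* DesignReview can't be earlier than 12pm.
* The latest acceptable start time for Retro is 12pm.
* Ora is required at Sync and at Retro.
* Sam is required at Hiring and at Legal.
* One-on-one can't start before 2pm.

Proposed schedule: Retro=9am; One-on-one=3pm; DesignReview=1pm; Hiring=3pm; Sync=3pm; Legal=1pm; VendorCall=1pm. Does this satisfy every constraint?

Yes

Mira needs to be at both DesignReview and Sync — holds.
Ora is required at Sync and at Retro — holds.
The latest acceptable start time for Retro is 12pm — holds.
Sam is required at Hiring and at Legal — holds.
Sync can't start before 2pm — holds.
VendorCall and Legal are held together in one hour — holds.
One-on-one can't start before 2pm — holds.
DesignReview can't be earlier than 12pm — holds.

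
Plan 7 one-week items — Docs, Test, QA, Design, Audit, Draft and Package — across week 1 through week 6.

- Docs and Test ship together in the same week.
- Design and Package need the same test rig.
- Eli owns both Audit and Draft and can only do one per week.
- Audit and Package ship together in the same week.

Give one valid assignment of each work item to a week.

Draft=week 1; Audit=week 2; Test=week 1; Docs=week 1; Package=week 2; Design=week 1; QA=week 1

Checking: Audit(week 2) != Draft(week 1); Design(week 1) != Package(week 2); Audit = Package = week 2; Docs = Test = week 1.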